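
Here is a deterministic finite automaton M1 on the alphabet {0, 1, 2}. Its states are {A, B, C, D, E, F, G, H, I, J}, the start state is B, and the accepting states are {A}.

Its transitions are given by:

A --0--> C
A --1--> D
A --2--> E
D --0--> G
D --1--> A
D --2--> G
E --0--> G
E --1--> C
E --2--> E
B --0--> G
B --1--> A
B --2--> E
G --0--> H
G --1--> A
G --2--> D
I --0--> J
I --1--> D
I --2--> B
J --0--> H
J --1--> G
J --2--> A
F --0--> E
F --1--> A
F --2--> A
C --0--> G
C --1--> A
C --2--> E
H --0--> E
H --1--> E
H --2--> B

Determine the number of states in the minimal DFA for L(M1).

Reachable states from the start: {A,B,C,D,E,G,H}. Unreachable: {F,I,J} — drop them.
Start with accepting vs non-accepting: {A} | {B,C,D,E,G,H}.
On input 1, block {B,C,D,E,G,H} splits into {B,C,D,G} and {E,H}.
Split {B,C,D,G} by δ(·,0) → {B,C,D} and {G}.
Refine {B,C,D} on symbol 2: members go to different blocks, giving {B,C} and {D}.
On input 0, block {E,H} splits into {E} and {H}.
The partition is now stable with 6 blocks: {A} | {B,C} | {E} | {G} | {D} | {H}.

6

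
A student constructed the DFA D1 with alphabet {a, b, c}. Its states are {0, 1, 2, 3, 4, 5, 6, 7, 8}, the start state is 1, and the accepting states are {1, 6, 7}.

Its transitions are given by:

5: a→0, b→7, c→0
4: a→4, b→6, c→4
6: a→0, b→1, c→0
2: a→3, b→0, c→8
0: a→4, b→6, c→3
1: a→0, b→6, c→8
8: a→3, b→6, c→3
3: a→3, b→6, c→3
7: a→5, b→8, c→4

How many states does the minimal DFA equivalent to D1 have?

First remove the unreachable states {2,5,7}; 6 states remain.
Initial partition by acceptance: {1,6} | {0,3,4,8}.
No further refinement is possible. Final partition (2 blocks): {1,6} | {0,3,4,8}.

2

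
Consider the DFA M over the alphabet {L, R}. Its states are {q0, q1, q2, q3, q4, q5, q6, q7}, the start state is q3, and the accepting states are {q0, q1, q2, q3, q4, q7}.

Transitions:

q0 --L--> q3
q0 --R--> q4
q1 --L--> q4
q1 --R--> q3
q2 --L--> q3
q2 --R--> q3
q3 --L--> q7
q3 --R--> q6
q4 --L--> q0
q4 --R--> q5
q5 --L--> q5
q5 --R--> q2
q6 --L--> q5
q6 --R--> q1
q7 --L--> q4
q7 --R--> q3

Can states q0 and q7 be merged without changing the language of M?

All states are reachable from the start state.
P0 = {q0,q1,q2,q3,q4,q7} | {q5,q6}.
Split {q0,q1,q2,q3,q4,q7} by δ(·,R) → {q0,q1,q2,q7} and {q3,q4}.
The partition is now stable with 3 blocks: {q0,q1,q2,q7} | {q5,q6} | {q3,q4}.
q0 and q7 lie in the same block of the stable partition, so they are equivalent — no string distinguishes them.

Yes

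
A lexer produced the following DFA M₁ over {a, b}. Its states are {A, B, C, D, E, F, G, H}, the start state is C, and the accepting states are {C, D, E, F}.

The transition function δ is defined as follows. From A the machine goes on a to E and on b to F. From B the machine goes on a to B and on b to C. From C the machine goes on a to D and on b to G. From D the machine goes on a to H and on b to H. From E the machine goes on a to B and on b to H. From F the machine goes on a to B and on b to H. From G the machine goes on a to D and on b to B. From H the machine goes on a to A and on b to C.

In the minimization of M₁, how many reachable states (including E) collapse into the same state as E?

2

All states are reachable from the start state.
Start with accepting vs non-accepting: {C,D,E,F} | {A,B,G,H}.
Split {C,D,E,F} by δ(·,a) → {D,E,F} and {C}.
On input a, block {A,B,G,H} splits into {A,G} and {B,H}.
On input b, block {A,G} splits into {A} and {G}.
On input a, block {B,H} splits into {B} and {H}.
On input a, block {D,E,F} splits into {E,F} and {D}.
The partition is now stable with 7 blocks: {E,F} | {A} | {C} | {B} | {G} | {H} | {D}.
The equivalence class containing E is {E,F}, of size 2.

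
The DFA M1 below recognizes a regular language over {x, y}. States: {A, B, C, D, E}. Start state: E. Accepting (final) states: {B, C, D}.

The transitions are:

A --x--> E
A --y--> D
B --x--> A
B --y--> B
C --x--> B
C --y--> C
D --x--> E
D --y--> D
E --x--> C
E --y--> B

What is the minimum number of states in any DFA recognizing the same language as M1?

5

All states are reachable from the start state.
Start with accepting vs non-accepting: {B,C,D} | {A,E}.
On input x, block {B,C,D} splits into {B,D} and {C}.
Split {A,E} by δ(·,x) → {A} and {E}.
Split {B,D} by δ(·,x) → {B} and {D}.
No further refinement is possible. Final partition (5 blocks): {B} | {A} | {C} | {E} | {D}.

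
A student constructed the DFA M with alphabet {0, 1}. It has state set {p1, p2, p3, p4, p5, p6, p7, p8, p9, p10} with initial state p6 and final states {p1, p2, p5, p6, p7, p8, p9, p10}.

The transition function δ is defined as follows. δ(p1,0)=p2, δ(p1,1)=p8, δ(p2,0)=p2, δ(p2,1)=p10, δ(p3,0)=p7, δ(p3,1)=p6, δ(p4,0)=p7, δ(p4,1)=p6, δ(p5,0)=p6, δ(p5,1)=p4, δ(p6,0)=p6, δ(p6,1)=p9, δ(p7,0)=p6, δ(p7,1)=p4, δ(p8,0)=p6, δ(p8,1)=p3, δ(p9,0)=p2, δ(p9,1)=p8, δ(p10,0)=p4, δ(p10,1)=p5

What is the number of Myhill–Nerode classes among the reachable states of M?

6

States {p1} cannot be reached from the start state, so discard them.
Start with accepting vs non-accepting: {p2,p5,p6,p7,p8,p9,p10} | {p3,p4}.
On input 0, block {p2,p5,p6,p7,p8,p9,p10} splits into {p2,p5,p6,p7,p8,p9} and {p10}.
Split {p2,p5,p6,p7,p8,p9} by δ(·,1) → {p5,p7,p8} and {p6,p9} and {p2}.
On input 0, block {p6,p9} splits into {p6} and {p9}.
Stable partition: {p5,p7,p8} | {p3,p4} | {p10} | {p6} | {p2} | {p9} — 6 equivalence classes.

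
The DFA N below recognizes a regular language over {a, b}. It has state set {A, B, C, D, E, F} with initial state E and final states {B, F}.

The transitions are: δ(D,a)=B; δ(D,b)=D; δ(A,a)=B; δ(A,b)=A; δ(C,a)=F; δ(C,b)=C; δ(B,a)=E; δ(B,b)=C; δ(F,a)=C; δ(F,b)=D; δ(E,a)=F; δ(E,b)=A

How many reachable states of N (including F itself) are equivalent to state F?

2

Every state is reachable, so we keep all 6.
Initial partition by acceptance: {B,F} | {A,C,D,E}.
No further refinement is possible. Final partition (2 blocks): {B,F} | {A,C,D,E}.
State F belongs to the block {B,F}, which has 2 states.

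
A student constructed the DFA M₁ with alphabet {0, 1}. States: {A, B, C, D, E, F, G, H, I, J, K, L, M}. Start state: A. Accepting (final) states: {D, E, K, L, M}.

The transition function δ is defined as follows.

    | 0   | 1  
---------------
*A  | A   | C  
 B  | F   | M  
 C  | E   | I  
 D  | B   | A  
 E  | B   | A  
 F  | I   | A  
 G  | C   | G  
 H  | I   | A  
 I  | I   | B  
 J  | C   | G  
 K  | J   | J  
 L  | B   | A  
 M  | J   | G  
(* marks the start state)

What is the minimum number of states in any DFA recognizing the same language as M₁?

8

States {D,H,K,L} cannot be reached from the start state, so discard them.
P0 = {E,M} | {A,B,C,F,G,I,J}.
Split {A,B,C,F,G,I,J} by δ(·,0) → {A,B,F,G,I,J} and {C}.
On input 0, block {A,B,F,G,I,J} splits into {A,B,F,I} and {G,J}.
Split {E,M} by δ(·,0) → {E} and {M}.
Split {A,B,F,I} by δ(·,1) → {F,I} and {A} and {B}.
Split {F,I} by δ(·,1) → {F} and {I}.
Stable partition: {E} | {F} | {C} | {G,J} | {M} | {A} | {B} | {I} — 8 equivalence classes.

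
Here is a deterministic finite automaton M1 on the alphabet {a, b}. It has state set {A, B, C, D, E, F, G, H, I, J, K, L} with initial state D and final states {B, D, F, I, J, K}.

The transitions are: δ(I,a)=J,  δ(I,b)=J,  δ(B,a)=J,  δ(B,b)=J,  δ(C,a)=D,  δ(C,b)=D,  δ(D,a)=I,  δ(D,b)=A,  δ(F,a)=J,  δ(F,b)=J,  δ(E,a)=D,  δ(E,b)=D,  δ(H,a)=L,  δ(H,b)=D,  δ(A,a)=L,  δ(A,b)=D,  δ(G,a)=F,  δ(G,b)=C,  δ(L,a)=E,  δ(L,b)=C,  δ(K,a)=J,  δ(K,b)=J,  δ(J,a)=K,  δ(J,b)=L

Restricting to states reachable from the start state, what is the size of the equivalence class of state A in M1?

First remove the unreachable states {B,F,G,H}; 8 states remain.
P0 = {D,I,J,K} | {A,C,E,L}.
On input b, block {D,I,J,K} splits into {D,J} and {I,K}.
Split {A,C,E,L} by δ(·,a) → {A,L} and {C,E}.
Refine {A,L} on symbol a: members go to different blocks, giving {A} and {L}.
On input b, block {D,J} splits into {D} and {J}.
The partition is now stable with 6 blocks: {D} | {A} | {I,K} | {C,E} | {L} | {J}.
State A belongs to the block {A}, which has 1 states.

1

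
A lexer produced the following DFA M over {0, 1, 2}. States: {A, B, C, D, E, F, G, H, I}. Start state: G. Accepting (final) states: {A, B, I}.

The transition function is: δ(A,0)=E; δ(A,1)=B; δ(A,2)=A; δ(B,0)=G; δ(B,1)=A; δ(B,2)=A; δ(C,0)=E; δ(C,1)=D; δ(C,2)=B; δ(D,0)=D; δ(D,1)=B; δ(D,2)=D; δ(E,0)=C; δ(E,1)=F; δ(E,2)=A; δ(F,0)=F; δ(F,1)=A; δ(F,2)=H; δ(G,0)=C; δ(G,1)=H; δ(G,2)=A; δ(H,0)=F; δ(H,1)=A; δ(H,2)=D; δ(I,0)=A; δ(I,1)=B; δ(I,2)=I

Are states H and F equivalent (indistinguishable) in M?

Reachable states from the start: {A,B,C,D,E,F,G,H}. Unreachable: {I} — drop them.
P0 = {A,B} | {C,D,E,F,G,H}.
On input 1, block {C,D,E,F,G,H} splits into {C,E,G} and {D,F,H}.
Stable partition: {A,B} | {C,E,G} | {D,F,H} — 3 equivalence classes.
H and F lie in the same block of the stable partition, so they are equivalent — no string distinguishes them.

Yes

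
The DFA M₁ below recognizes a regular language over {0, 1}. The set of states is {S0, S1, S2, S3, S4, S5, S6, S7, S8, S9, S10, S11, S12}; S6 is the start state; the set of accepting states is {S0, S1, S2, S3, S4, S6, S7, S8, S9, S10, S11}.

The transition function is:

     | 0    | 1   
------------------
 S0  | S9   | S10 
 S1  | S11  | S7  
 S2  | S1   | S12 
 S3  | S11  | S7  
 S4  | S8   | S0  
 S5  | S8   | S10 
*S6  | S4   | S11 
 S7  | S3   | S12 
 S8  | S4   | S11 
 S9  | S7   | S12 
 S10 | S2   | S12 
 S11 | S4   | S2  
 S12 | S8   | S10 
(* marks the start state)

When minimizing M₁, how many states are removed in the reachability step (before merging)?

1

BFS from S6 reaches {S0, S1, S2, S3, S4, S6, S7, S8, S9, S10, S11, S12}; the 1 state(s) S5 are never visited.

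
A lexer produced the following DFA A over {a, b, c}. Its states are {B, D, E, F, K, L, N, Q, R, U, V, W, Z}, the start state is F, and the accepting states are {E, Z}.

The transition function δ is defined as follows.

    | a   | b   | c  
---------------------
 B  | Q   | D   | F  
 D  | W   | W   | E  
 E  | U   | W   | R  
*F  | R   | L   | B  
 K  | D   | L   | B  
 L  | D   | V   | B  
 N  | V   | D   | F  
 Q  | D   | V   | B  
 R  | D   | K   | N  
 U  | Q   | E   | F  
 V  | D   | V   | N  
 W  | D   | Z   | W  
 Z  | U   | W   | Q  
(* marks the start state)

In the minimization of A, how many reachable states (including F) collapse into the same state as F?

Every state is reachable, so we keep all 13.
Initial partition by acceptance: {E,Z} | {B,D,F,K,L,N,Q,R,U,V,W}.
Refine {B,D,F,K,L,N,Q,R,U,V,W} on symbol b: members go to different blocks, giving {B,D,F,K,L,N,Q,R,V} and {U,W}.
Split {B,D,F,K,L,N,Q,R,V} by δ(·,a) → {B,F,K,L,N,Q,R,V} and {D}.
Refine {B,F,K,L,N,Q,R,V} on symbol a: members go to different blocks, giving {K,L,Q,R,V} and {B,F,N}.
Split {U,W} by δ(·,a) → {W} and {U}.
Split {B,F,N} by δ(·,b) → {B,N} and {F}.
The partition is now stable with 7 blocks: {E,Z} | {K,L,Q,R,V} | {W} | {D} | {B,N} | {U} | {F}.
State F belongs to the block {F}, which has 1 states.

1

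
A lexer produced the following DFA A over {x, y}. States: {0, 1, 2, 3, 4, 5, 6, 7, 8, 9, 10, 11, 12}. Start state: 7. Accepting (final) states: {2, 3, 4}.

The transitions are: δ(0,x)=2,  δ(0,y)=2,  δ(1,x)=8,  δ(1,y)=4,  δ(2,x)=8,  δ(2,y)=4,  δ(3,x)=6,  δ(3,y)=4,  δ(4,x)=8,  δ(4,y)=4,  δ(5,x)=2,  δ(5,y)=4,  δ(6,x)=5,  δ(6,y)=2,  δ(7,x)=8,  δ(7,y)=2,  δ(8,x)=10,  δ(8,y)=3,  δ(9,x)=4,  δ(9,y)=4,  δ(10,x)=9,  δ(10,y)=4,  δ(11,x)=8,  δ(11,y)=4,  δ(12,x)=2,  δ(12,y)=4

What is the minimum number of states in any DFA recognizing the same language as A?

6

Reachable states from the start: {2,3,4,5,6,7,8,9,10}. Unreachable: {0,1,11,12} — drop them.
Start with accepting vs non-accepting: {2,3,4} | {5,6,7,8,9,10}.
On input x, block {5,6,7,8,9,10} splits into {6,7,8,10} and {5,9}.
Split {6,7,8,10} by δ(·,x) → {6,10} and {7,8}.
On input x, block {2,3,4} splits into {2,4} and {3}.
On input x, block {7,8} splits into {7} and {8}.
The partition is now stable with 6 blocks: {2,4} | {6,10} | {5,9} | {7} | {3} | {8}.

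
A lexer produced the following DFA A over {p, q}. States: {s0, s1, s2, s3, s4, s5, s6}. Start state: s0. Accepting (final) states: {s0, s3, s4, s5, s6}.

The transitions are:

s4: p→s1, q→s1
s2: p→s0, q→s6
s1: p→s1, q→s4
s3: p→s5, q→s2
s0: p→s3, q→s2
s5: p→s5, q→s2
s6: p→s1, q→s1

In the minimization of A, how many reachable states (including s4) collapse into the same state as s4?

2

Every state is reachable, so we keep all 7.
Initial partition by acceptance: {s0,s3,s4,s5,s6} | {s1,s2}.
Split {s0,s3,s4,s5,s6} by δ(·,p) → {s0,s3,s5} and {s4,s6}.
On input p, block {s1,s2} splits into {s1} and {s2}.
No further refinement is possible. Final partition (4 blocks): {s0,s3,s5} | {s1} | {s4,s6} | {s2}.
State s4 belongs to the block {s4,s6}, which has 2 states.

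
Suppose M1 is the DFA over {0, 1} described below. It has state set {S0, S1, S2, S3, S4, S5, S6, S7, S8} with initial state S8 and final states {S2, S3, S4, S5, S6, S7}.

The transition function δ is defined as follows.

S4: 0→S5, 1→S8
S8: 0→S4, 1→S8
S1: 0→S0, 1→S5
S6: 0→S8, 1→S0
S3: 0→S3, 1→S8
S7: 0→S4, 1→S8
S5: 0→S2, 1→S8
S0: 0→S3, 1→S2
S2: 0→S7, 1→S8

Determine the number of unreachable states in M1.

4

No path from S8 leads to S0, S1, S3, S6; the other 5 states are all reachable.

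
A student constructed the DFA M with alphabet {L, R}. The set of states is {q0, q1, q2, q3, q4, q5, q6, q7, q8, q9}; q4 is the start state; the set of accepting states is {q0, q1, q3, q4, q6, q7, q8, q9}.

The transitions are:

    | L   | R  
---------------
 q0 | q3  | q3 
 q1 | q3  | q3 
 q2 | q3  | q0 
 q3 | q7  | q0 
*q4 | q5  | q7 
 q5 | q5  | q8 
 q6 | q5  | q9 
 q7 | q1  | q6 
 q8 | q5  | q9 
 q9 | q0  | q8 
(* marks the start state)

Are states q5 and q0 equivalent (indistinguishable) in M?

First remove the unreachable states {q2}; 9 states remain.
P0 = {q0,q1,q3,q4,q6,q7,q8,q9} | {q5}.
Split {q0,q1,q3,q4,q6,q7,q8,q9} by δ(·,L) → {q0,q1,q3,q7,q9} and {q4,q6,q8}.
Split {q0,q1,q3,q7,q9} by δ(·,R) → {q0,q1,q3} and {q7,q9}.
Split {q0,q1,q3} by δ(·,L) → {q0,q1} and {q3}.
Stable partition: {q0,q1} | {q5} | {q4,q6,q8} | {q7,q9} | {q3} — 5 equivalence classes.
q5 and q0 end up in different blocks, so they are distinguishable. For instance, the string 'ε' is accepted from only q0.

No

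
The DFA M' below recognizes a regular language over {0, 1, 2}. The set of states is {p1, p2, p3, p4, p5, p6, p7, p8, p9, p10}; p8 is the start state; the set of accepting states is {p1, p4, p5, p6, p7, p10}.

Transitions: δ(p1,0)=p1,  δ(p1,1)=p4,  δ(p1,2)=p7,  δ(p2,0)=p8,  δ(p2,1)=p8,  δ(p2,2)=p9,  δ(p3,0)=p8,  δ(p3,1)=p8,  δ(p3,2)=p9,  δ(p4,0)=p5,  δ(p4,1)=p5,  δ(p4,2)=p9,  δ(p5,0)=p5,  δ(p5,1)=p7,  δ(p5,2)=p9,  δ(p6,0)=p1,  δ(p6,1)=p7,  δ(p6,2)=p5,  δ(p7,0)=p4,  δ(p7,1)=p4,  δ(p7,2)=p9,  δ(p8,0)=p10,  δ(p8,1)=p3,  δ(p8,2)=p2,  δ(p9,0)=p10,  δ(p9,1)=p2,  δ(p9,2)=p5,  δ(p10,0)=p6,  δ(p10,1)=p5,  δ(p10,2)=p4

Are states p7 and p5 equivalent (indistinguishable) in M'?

Start with accepting vs non-accepting: {p1,p4,p5,p6,p7,p10} | {p2,p3,p8,p9}.
Refine {p1,p4,p5,p6,p7,p10} on symbol 2: members go to different blocks, giving {p1,p6,p10} and {p4,p5,p7}.
On input 0, block {p2,p3,p8,p9} splits into {p2,p3} and {p8,p9}.
On input 2, block {p8,p9} splits into {p8} and {p9}.
Stable partition: {p1,p6,p10} | {p2,p3} | {p4,p5,p7} | {p8} | {p9} — 5 equivalence classes.
p7 and p5 lie in the same block of the stable partition, so they are equivalent — no string distinguishes them.

Yes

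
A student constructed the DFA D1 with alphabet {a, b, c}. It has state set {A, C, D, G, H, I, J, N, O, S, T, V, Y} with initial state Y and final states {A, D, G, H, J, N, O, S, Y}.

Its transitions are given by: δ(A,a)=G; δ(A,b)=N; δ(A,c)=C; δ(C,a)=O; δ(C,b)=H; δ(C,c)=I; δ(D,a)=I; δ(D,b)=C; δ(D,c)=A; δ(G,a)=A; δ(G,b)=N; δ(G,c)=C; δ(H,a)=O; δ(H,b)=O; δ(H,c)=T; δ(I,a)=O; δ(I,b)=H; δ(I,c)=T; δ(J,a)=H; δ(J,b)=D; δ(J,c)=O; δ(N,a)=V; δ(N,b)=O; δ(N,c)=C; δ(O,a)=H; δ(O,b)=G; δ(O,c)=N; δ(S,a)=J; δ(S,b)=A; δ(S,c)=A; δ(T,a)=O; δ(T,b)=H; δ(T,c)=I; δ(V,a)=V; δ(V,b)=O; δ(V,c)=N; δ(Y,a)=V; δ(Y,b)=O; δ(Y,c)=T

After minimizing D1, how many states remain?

Reachable states from the start: {A,C,G,H,I,N,O,T,V,Y}. Unreachable: {D,J,S} — drop them.
Initial partition by acceptance: {A,G,H,N,O,Y} | {C,I,T,V}.
On input a, block {A,G,H,N,O,Y} splits into {A,G,H,O} and {N,Y}.
Refine {A,G,H,O} on symbol b: members go to different blocks, giving {A,G} and {H,O}.
Split {C,I,T,V} by δ(·,a) → {C,I,T} and {V}.
On input b, block {H,O} splits into {O} and {H}.
The partition is now stable with 6 blocks: {A,G} | {C,I,T} | {N,Y} | {O} | {V} | {H}.

6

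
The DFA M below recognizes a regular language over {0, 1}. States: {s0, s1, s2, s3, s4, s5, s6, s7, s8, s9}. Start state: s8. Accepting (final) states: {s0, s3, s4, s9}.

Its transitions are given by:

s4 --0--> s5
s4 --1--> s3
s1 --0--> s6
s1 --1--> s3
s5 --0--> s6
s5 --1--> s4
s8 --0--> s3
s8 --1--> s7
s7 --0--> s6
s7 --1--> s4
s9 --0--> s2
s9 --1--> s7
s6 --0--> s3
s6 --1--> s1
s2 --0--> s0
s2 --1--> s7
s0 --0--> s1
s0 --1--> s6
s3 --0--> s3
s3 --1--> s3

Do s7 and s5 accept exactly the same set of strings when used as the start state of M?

Yes

First remove the unreachable states {s0,s2,s9}; 7 states remain.
P0 = {s3,s4} | {s1,s5,s6,s7,s8}.
On input 0, block {s3,s4} splits into {s3} and {s4}.
Refine {s1,s5,s6,s7,s8} on symbol 0: members go to different blocks, giving {s1,s5,s7} and {s6,s8}.
Refine {s1,s5,s7} on symbol 1: members go to different blocks, giving {s5,s7} and {s1}.
Refine {s6,s8} on symbol 1: members go to different blocks, giving {s6} and {s8}.
No further refinement is possible. Final partition (6 blocks): {s3} | {s5,s7} | {s4} | {s6} | {s1} | {s8}.
s7 and s5 lie in the same block of the stable partition, so they are equivalent — no string distinguishes them.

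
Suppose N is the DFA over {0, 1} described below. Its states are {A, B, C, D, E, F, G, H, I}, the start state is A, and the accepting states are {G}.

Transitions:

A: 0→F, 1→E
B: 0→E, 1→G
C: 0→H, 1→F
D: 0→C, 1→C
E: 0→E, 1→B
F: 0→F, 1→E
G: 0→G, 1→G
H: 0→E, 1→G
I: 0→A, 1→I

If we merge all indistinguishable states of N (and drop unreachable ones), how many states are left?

4

First remove the unreachable states {C,D,H,I}; 5 states remain.
P0 = {G} | {A,B,E,F}.
On input 1, block {A,B,E,F} splits into {A,E,F} and {B}.
Refine {A,E,F} on symbol 1: members go to different blocks, giving {A,F} and {E}.
The partition is now stable with 4 blocks: {G} | {A,F} | {B} | {E}.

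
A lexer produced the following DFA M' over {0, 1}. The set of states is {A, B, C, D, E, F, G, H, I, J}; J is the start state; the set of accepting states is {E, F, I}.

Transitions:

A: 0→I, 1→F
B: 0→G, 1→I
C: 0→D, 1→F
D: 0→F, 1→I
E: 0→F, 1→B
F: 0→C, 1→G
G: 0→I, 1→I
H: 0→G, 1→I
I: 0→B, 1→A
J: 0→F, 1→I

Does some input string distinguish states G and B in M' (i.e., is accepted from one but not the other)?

Yes

Reachable states from the start: {A,B,C,D,F,G,I,J}. Unreachable: {E,H} — drop them.
P0 = {F,I} | {A,B,C,D,G,J}.
On input 0, block {A,B,C,D,G,J} splits into {A,D,G,J} and {B,C}.
No further refinement is possible. Final partition (3 blocks): {F,I} | {A,D,G,J} | {B,C}.
G and B end up in different blocks, so they are distinguishable. For instance, the string '0' is accepted from only G.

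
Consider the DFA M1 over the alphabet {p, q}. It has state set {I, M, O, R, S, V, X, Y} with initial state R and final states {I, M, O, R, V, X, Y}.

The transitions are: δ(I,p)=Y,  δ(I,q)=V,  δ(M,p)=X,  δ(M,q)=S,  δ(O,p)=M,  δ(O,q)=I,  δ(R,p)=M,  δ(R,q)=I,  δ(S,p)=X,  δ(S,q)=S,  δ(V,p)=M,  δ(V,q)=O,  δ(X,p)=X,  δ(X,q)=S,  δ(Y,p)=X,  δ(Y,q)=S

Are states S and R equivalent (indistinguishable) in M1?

No

P0 = {I,M,O,R,V,X,Y} | {S}.
Split {I,M,O,R,V,X,Y} by δ(·,q) → {I,O,R,V} and {M,X,Y}.
The partition is now stable with 3 blocks: {I,O,R,V} | {S} | {M,X,Y}.
S and R end up in different blocks, so they are distinguishable. For instance, the string 'ε' is accepted from only R.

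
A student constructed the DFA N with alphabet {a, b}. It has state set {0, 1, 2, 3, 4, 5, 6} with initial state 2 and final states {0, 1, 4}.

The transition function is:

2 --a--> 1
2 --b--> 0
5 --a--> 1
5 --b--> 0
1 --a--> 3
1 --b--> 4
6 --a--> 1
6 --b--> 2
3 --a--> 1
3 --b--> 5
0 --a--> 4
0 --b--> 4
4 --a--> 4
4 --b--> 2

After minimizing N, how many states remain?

First remove the unreachable states {6}; 6 states remain.
P0 = {0,1,4} | {2,3,5}.
On input a, block {0,1,4} splits into {0,4} and {1}.
Refine {0,4} on symbol b: members go to different blocks, giving {0} and {4}.
Split {2,3,5} by δ(·,b) → {2,5} and {3}.
Stable partition: {0} | {2,5} | {1} | {4} | {3} — 5 equivalence classes.

5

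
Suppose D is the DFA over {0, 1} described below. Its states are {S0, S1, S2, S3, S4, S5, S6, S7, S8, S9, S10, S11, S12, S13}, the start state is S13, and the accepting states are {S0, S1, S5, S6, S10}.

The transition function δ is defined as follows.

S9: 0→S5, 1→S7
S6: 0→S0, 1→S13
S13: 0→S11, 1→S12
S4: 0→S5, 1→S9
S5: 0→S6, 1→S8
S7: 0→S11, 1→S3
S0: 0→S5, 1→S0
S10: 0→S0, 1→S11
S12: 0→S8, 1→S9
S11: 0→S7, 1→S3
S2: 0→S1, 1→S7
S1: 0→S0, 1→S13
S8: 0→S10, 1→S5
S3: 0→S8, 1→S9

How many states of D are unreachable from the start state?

3

Starting at S13 and following transitions, the reachable set is {S0, S3, S5, S6, S7, S8, S9, S10, S11, S12, S13}. That leaves S1, S2, S4 unreachable — 3 in total.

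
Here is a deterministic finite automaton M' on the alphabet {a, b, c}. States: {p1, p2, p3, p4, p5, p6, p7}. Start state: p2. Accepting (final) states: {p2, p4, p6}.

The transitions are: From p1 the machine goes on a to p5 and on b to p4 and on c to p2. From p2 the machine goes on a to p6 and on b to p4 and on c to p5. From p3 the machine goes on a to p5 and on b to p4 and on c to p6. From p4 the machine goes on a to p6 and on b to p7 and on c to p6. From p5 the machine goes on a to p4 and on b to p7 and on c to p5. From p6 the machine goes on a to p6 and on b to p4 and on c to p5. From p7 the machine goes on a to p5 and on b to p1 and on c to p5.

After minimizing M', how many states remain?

5

First remove the unreachable states {p3}; 6 states remain.
Initial partition by acceptance: {p2,p4,p6} | {p1,p5,p7}.
Split {p2,p4,p6} by δ(·,b) → {p2,p6} and {p4}.
Refine {p1,p5,p7} on symbol a: members go to different blocks, giving {p1,p7} and {p5}.
Split {p1,p7} by δ(·,b) → {p1} and {p7}.
No further refinement is possible. Final partition (5 blocks): {p2,p6} | {p1} | {p4} | {p5} | {p7}.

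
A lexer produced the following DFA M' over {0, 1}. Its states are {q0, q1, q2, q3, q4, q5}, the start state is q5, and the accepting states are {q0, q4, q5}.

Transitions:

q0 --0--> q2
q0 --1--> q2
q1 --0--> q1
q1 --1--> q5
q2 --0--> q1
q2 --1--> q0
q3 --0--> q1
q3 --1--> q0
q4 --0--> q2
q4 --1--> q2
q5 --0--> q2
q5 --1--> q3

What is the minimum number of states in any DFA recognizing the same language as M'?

2

States {q4} cannot be reached from the start state, so discard them.
P0 = {q0,q5} | {q1,q2,q3}.
The partition is now stable with 2 blocks: {q0,q5} | {q1,q2,q3}.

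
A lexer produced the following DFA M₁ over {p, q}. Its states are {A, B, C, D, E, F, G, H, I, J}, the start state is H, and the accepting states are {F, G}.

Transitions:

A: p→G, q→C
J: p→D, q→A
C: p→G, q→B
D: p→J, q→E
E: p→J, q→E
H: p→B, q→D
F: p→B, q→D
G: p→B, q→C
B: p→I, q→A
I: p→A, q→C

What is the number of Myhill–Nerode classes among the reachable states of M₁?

8

First remove the unreachable states {F}; 9 states remain.
Initial partition by acceptance: {G} | {A,B,C,D,E,H,I,J}.
On input p, block {A,B,C,D,E,H,I,J} splits into {B,D,E,H,I,J} and {A,C}.
On input p, block {B,D,E,H,I,J} splits into {B,D,E,H,J} and {I}.
On input p, block {B,D,E,H,J} splits into {D,E,H,J} and {B}.
On input p, block {D,E,H,J} splits into {D,E,J} and {H}.
On input q, block {D,E,J} splits into {D,E} and {J}.
Split {A,C} by δ(·,q) → {A} and {C}.
Stable partition: {G} | {D,E} | {A} | {I} | {B} | {H} | {J} | {C} — 8 equivalence classes.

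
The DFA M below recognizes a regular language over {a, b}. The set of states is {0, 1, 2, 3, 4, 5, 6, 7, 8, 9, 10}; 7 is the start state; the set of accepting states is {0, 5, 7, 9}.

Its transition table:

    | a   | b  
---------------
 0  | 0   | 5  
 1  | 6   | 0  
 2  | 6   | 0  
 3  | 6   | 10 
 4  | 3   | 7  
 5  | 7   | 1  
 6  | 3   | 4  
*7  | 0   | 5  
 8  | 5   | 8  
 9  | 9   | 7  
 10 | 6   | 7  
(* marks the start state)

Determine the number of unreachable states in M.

Starting at 7 and following transitions, the reachable set is {0, 1, 3, 4, 5, 6, 7, 10}. That leaves 2, 8, 9 unreachable — 3 in total.

3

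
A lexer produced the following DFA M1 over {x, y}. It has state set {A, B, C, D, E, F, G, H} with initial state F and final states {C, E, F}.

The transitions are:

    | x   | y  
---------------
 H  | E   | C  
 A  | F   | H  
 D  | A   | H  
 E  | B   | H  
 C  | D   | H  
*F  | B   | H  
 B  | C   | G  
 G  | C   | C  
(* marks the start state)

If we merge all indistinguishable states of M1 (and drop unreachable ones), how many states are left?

7

P0 = {C,E,F} | {A,B,D,G,H}.
Split {A,B,D,G,H} by δ(·,x) → {A,B,G,H} and {D}.
Refine {C,E,F} on symbol x: members go to different blocks, giving {E,F} and {C}.
Split {A,B,G,H} by δ(·,x) → {A,H} and {B,G}.
On input y, block {A,H} splits into {A} and {H}.
Refine {B,G} on symbol y: members go to different blocks, giving {B} and {G}.
The partition is now stable with 7 blocks: {E,F} | {A} | {D} | {C} | {B} | {H} | {G}.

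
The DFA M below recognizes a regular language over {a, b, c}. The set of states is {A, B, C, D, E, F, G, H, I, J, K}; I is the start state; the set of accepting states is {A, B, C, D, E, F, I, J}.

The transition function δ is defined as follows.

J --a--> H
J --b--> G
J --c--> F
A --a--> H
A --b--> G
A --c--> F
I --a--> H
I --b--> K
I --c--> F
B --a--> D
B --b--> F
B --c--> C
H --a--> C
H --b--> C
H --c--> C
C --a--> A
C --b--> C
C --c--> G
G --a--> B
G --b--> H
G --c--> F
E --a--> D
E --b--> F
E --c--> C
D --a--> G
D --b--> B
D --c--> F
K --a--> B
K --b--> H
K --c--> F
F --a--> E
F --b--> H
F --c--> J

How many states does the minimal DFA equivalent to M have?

7

P0 = {A,B,C,D,E,F,I,J} | {G,H,K}.
On input a, block {A,B,C,D,E,F,I,J} splits into {A,D,I,J} and {B,C,E,F}.
Split {A,D,I,J} by δ(·,b) → {A,I,J} and {D}.
On input b, block {G,H,K} splits into {G,K} and {H}.
Refine {B,C,E,F} on symbol a: members go to different blocks, giving {B,E} and {C} and {F}.
Stable partition: {A,I,J} | {G,K} | {B,E} | {D} | {H} | {C} | {F} — 7 equivalence classes.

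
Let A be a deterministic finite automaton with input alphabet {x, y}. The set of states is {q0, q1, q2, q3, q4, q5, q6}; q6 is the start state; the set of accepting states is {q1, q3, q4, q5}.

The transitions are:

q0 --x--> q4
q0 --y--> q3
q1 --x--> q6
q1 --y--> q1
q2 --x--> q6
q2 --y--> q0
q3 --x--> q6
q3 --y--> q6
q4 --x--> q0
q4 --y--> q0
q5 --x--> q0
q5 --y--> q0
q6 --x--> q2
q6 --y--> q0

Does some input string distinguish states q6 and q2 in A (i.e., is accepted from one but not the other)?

No

Reachable states from the start: {q0,q2,q3,q4,q6}. Unreachable: {q1,q5} — drop them.
P0 = {q3,q4} | {q0,q2,q6}.
Refine {q0,q2,q6} on symbol x: members go to different blocks, giving {q2,q6} and {q0}.
Split {q3,q4} by δ(·,x) → {q3} and {q4}.
The partition is now stable with 4 blocks: {q3} | {q2,q6} | {q0} | {q4}.
q6 and q2 lie in the same block of the stable partition, so they are equivalent — no string distinguishes them.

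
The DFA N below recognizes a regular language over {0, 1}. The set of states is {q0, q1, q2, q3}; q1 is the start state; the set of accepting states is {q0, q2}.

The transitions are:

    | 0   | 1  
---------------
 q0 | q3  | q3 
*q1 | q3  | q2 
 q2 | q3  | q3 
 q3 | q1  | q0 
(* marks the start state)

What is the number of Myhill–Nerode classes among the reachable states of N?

2

All states are reachable from the start state.
Start with accepting vs non-accepting: {q0,q2} | {q1,q3}.
Stable partition: {q0,q2} | {q1,q3} — 2 equivalence classes.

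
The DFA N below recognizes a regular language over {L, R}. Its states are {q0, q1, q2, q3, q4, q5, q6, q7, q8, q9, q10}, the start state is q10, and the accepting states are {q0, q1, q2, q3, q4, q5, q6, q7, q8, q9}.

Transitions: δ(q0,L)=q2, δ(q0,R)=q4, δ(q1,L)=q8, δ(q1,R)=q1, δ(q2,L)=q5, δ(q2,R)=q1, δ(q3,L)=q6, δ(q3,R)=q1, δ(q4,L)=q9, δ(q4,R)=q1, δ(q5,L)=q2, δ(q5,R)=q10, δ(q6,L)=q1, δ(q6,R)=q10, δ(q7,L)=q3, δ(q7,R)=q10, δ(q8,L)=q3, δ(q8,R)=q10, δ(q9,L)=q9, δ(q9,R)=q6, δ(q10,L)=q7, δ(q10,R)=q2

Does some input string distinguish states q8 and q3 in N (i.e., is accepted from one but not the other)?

States {q0,q4,q9} cannot be reached from the start state, so discard them.
P0 = {q1,q2,q3,q5,q6,q7,q8} | {q10}.
On input R, block {q1,q2,q3,q5,q6,q7,q8} splits into {q5,q6,q7,q8} and {q1,q2,q3}.
The partition is now stable with 3 blocks: {q5,q6,q7,q8} | {q10} | {q1,q2,q3}.
q8 and q3 end up in different blocks, so they are distinguishable. For instance, the string 'R' is accepted from only q3.

Yes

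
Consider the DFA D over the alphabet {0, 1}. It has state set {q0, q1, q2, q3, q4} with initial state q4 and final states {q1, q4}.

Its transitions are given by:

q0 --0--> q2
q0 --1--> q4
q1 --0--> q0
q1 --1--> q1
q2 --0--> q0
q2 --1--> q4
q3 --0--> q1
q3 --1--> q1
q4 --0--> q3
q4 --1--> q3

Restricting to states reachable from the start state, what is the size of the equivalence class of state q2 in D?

2

All states are reachable from the start state.
P0 = {q1,q4} | {q0,q2,q3}.
Split {q1,q4} by δ(·,1) → {q1} and {q4}.
Split {q0,q2,q3} by δ(·,0) → {q0,q2} and {q3}.
The partition is now stable with 4 blocks: {q1} | {q0,q2} | {q4} | {q3}.
State q2 belongs to the block {q0,q2}, which has 2 states.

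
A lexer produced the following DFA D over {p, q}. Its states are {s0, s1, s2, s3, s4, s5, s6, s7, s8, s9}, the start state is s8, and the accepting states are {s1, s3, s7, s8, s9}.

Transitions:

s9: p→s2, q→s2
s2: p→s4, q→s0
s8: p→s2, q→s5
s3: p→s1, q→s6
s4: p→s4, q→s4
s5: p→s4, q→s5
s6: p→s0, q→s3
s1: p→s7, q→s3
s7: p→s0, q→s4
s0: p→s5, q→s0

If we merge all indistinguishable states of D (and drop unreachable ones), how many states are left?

First remove the unreachable states {s1,s3,s6,s7,s9}; 5 states remain.
P0 = {s8} | {s0,s2,s4,s5}.
The partition is now stable with 2 blocks: {s8} | {s0,s2,s4,s5}.

2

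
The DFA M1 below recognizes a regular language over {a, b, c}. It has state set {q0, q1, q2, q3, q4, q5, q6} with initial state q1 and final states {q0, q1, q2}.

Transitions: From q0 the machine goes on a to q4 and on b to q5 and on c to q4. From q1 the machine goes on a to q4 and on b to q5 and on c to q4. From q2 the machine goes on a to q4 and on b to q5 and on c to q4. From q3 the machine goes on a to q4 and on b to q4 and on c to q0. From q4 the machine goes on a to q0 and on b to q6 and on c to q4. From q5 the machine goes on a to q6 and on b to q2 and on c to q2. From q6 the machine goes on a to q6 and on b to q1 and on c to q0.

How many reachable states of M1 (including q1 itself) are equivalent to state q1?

3

Reachable states from the start: {q0,q1,q2,q4,q5,q6}. Unreachable: {q3} — drop them.
P0 = {q0,q1,q2} | {q4,q5,q6}.
Split {q4,q5,q6} by δ(·,a) → {q5,q6} and {q4}.
The partition is now stable with 3 blocks: {q0,q1,q2} | {q5,q6} | {q4}.
State q1 belongs to the block {q0,q1,q2}, which has 3 states.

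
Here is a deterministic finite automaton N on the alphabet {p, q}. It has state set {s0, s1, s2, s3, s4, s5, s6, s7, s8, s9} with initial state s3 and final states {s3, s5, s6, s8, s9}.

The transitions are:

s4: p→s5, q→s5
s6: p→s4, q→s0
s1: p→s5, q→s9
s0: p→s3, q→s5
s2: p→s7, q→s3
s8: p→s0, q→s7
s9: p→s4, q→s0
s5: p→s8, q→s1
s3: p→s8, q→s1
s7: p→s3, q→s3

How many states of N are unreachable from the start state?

2

BFS from s3 reaches {s0, s1, s3, s4, s5, s7, s8, s9}; the 2 state(s) s2, s6 are never visited.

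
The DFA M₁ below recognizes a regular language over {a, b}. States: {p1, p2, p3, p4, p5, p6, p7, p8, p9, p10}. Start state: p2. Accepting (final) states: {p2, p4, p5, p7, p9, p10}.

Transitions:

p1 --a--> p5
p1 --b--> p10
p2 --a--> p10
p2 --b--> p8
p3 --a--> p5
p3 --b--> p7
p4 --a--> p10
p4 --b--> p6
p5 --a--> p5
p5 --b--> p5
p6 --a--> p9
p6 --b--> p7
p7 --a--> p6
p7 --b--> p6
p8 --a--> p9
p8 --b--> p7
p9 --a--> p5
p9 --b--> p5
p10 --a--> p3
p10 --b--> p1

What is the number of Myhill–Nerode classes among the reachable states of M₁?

States {p4} cannot be reached from the start state, so discard them.
Start with accepting vs non-accepting: {p2,p5,p7,p9,p10} | {p1,p3,p6,p8}.
Split {p2,p5,p7,p9,p10} by δ(·,a) → {p2,p5,p9} and {p7,p10}.
On input a, block {p2,p5,p9} splits into {p5,p9} and {p2}.
Stable partition: {p5,p9} | {p1,p3,p6,p8} | {p7,p10} | {p2} — 4 equivalence classes.

4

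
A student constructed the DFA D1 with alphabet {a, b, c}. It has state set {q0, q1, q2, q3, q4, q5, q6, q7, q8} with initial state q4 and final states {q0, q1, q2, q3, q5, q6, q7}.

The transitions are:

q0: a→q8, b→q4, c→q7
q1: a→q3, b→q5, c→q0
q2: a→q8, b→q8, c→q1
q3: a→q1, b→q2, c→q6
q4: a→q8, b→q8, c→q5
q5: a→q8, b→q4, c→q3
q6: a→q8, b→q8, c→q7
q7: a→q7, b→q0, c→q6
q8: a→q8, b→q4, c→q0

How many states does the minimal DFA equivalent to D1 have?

3

All states are reachable from the start state.
Initial partition by acceptance: {q0,q1,q2,q3,q5,q6,q7} | {q4,q8}.
Refine {q0,q1,q2,q3,q5,q6,q7} on symbol a: members go to different blocks, giving {q0,q2,q5,q6} and {q1,q3,q7}.
Stable partition: {q0,q2,q5,q6} | {q4,q8} | {q1,q3,q7} — 3 equivalence classes.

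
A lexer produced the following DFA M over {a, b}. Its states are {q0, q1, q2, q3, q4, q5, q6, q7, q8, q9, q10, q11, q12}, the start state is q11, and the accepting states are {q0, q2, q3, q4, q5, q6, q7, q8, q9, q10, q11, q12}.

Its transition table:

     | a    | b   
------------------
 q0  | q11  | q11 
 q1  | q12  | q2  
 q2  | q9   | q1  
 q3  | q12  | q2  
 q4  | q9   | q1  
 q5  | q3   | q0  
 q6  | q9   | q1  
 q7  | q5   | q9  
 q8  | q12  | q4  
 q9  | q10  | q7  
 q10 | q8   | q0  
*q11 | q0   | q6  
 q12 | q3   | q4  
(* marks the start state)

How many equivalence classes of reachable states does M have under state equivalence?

Every state is reachable, so we keep all 13.
Start with accepting vs non-accepting: {q0,q2,q3,q4,q5,q6,q7,q8,q9,q10,q11,q12} | {q1}.
Split {q0,q2,q3,q4,q5,q6,q7,q8,q9,q10,q11,q12} by δ(·,b) → {q0,q3,q5,q7,q8,q9,q10,q11,q12} and {q2,q4,q6}.
Refine {q0,q3,q5,q7,q8,q9,q10,q11,q12} on symbol b: members go to different blocks, giving {q0,q5,q7,q9,q10} and {q3,q8,q11,q12}.
Split {q0,q5,q7,q9,q10} by δ(·,a) → {q0,q5,q10} and {q7,q9}.
Split {q0,q5,q10} by δ(·,b) → {q5,q10} and {q0}.
Refine {q3,q8,q11,q12} on symbol a: members go to different blocks, giving {q3,q8,q12} and {q11}.
Stable partition: {q5,q10} | {q1} | {q2,q4,q6} | {q3,q8,q12} | {q7,q9} | {q0} | {q11} — 7 equivalence classes.

7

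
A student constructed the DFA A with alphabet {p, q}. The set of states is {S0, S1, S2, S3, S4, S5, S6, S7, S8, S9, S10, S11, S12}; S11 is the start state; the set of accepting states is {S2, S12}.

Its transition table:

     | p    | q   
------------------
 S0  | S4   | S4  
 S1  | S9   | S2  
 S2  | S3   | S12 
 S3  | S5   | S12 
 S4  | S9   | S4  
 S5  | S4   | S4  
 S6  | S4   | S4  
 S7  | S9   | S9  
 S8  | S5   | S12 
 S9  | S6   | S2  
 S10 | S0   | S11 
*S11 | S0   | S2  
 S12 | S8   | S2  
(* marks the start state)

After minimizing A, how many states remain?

First remove the unreachable states {S1,S7,S10}; 10 states remain.
P0 = {S2,S12} | {S0,S3,S4,S5,S6,S8,S9,S11}.
Split {S0,S3,S4,S5,S6,S8,S9,S11} by δ(·,q) → {S0,S4,S5,S6} and {S3,S8,S9,S11}.
Refine {S0,S4,S5,S6} on symbol p: members go to different blocks, giving {S0,S5,S6} and {S4}.
The partition is now stable with 4 blocks: {S2,S12} | {S0,S5,S6} | {S3,S8,S9,S11} | {S4}.

4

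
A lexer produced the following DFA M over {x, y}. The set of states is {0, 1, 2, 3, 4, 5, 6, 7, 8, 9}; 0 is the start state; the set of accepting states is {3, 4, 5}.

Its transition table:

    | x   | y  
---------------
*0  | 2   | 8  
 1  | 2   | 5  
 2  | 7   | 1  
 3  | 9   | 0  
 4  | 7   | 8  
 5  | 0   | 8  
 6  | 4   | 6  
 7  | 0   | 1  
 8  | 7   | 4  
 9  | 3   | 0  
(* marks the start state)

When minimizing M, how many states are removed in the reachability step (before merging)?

Starting at 0 and following transitions, the reachable set is {0, 1, 2, 4, 5, 7, 8}. That leaves 3, 6, 9 unreachable — 3 in total.

3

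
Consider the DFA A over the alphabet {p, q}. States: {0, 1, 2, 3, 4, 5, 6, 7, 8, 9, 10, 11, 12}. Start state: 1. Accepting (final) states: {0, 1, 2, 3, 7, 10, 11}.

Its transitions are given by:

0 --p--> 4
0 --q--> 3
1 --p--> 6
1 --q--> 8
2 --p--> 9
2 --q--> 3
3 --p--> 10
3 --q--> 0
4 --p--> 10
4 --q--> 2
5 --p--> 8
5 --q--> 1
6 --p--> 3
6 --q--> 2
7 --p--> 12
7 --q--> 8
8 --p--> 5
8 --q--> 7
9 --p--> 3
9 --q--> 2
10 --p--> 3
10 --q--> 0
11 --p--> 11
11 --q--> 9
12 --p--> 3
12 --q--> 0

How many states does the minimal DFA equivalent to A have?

States {11} cannot be reached from the start state, so discard them.
Initial partition by acceptance: {0,1,2,3,7,10} | {4,5,6,8,9,12}.
Split {0,1,2,3,7,10} by δ(·,p) → {0,1,2,7} and {3,10}.
Split {0,1,2,7} by δ(·,q) → {0,2} and {1,7}.
On input p, block {4,5,6,8,9,12} splits into {4,6,9,12} and {5,8}.
No further refinement is possible. Final partition (5 blocks): {0,2} | {4,6,9,12} | {3,10} | {1,7} | {5,8}.

5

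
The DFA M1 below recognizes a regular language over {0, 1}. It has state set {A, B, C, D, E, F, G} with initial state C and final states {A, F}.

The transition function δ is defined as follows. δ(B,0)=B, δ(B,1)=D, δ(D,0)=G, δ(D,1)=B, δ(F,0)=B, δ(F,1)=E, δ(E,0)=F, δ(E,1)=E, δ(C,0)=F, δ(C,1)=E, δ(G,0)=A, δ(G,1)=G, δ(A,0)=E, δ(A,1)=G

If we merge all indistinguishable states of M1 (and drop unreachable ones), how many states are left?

6

All states are reachable from the start state.
P0 = {A,F} | {B,C,D,E,G}.
Split {B,C,D,E,G} by δ(·,0) → {C,E,G} and {B,D}.
On input 0, block {A,F} splits into {A} and {F}.
On input 0, block {C,E,G} splits into {C,E} and {G}.
Split {B,D} by δ(·,0) → {B} and {D}.
The partition is now stable with 6 blocks: {A} | {C,E} | {B} | {F} | {G} | {D}.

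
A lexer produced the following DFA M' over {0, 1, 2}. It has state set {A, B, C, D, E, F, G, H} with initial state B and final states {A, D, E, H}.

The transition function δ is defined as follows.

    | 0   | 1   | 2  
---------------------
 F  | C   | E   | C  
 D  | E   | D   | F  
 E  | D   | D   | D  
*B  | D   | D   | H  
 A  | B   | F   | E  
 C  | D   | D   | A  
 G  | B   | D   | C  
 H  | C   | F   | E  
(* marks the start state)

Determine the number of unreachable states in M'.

1

Starting at B and following transitions, the reachable set is {A, B, C, D, E, F, H}. That leaves G unreachable — 1 in total.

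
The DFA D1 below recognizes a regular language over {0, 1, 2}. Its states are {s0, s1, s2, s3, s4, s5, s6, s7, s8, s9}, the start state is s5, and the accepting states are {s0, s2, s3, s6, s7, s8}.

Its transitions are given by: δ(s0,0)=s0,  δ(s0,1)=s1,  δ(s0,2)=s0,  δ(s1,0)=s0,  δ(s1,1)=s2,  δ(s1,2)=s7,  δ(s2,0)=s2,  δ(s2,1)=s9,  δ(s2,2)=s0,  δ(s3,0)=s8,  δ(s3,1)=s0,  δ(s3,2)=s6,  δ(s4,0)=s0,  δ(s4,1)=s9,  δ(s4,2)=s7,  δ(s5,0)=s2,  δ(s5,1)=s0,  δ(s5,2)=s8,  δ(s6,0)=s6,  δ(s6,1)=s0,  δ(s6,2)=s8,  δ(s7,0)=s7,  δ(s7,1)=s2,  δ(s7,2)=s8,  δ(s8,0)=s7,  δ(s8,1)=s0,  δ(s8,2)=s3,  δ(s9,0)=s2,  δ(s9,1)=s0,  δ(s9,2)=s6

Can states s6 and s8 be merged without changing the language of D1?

States {s4} cannot be reached from the start state, so discard them.
P0 = {s0,s2,s3,s6,s7,s8} | {s1,s5,s9}.
Refine {s0,s2,s3,s6,s7,s8} on symbol 1: members go to different blocks, giving {s3,s6,s7,s8} and {s0,s2}.
Stable partition: {s3,s6,s7,s8} | {s1,s5,s9} | {s0,s2} — 3 equivalence classes.
s6 and s8 lie in the same block of the stable partition, so they are equivalent — no string distinguishes them.

Yes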